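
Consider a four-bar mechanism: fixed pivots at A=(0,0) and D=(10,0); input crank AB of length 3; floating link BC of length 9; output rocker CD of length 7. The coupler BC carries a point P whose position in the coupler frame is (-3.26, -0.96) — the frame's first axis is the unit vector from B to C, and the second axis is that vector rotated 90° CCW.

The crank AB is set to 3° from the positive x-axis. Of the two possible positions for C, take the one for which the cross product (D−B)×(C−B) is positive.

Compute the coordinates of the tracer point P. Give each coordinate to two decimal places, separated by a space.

A=(0,0), D=(10.00,0)
B = A + 3.00·(cos3°, sin3°) = (2.9959, 0.1570)
|BD| = 7.0059
circle(B,9.00) ∩ circle(D,7.00): a=5.7867, h=6.8930
  candidates: C₊=(8.9356,6.9186) cross=48.292; C₋=(8.6267,-6.8640) cross=-48.292
  mode + wants cross > 0 → take C=(8.9356,6.9186) (cross=48.292)
ex = (C−B)/|BC| = (0.6600,0.7513); ey = (-0.7513,0.6600)
P = B + -3.26·ex + -0.96·ey = (1.5656,-2.9258)

1.57 -2.93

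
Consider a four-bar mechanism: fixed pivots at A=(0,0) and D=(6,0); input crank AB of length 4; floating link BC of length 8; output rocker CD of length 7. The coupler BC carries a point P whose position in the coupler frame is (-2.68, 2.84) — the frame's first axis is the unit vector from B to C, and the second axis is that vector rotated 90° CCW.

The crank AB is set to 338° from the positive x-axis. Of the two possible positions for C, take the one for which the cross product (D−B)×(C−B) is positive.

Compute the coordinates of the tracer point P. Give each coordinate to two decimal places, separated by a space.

A=(0,0), D=(6.00,0)
B = A + 4.00·(cos338°, sin338°) = (3.7087, -1.4984)
|BD| = 2.7377
circle(B,8.00) ∩ circle(D,7.00): a=4.1084, h=6.8645
  candidates: C₊=(3.3900,6.4952) cross=18.793; C₋=(10.9042,-4.9949) cross=-18.793
  mode + wants cross > 0 → take C=(3.3900,6.4952) (cross=18.793)
ex = (C−B)/|BC| = (-0.0398,0.9992); ey = (-0.9992,-0.0398)
P = B + -2.68·ex + 2.84·ey = (0.9778,-4.2894)

0.98 -4.29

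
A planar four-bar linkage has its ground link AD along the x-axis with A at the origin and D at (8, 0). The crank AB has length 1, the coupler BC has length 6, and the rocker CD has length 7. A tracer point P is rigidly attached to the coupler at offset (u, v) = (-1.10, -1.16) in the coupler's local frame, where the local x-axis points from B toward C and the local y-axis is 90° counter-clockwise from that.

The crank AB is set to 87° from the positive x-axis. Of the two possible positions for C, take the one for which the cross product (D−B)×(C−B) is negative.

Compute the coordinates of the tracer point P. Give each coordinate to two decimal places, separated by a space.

-1.46 1.51

A=(0,0), D=(8.00,0)
B = A + 1.00·(cos87°, sin87°) = (0.0523, 0.9986)
|BD| = 8.0102
circle(B,6.00) ∩ circle(D,7.00): a=3.1936, h=5.0795
  candidates: C₊=(3.8543,5.6403) cross=40.687; C₋=(2.5878,-4.4393) cross=-40.687
  mode - wants cross < 0 → take C=(2.5878,-4.4393) (cross=-40.687)
ex = (C−B)/|BC| = (0.4226,-0.9063); ey = (0.9063,0.4226)
P = B + -1.10·ex + -1.16·ey = (-1.4638,1.5054)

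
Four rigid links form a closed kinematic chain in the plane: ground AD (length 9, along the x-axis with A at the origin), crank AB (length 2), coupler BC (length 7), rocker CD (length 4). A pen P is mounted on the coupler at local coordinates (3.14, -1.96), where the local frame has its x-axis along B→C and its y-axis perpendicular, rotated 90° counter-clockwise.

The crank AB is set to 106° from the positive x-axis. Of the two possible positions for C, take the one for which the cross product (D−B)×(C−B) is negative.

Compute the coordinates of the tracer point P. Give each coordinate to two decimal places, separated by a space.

1.09 -1.39

A=(0,0), D=(9.00,0)
B = A + 2.00·(cos106°, sin106°) = (-0.5513, 1.9225)
|BD| = 9.7428
circle(B,7.00) ∩ circle(D,4.00): a=6.5650, h=2.4292
  candidates: C₊=(6.3640,3.0085) cross=23.668; C₋=(5.4053,-1.7544) cross=-23.668
  mode - wants cross < 0 → take C=(5.4053,-1.7544) (cross=-23.668)
ex = (C−B)/|BC| = (0.8509,-0.5253); ey = (0.5253,0.8509)
P = B + 3.14·ex + -1.96·ey = (1.0911,-1.3947)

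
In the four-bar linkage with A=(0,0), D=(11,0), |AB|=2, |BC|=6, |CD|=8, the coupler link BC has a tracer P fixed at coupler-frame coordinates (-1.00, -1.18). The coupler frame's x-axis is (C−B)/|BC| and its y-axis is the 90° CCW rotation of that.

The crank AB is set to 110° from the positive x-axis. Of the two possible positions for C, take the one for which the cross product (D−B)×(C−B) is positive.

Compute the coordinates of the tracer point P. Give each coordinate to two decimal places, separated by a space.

A=(0,0), D=(11.00,0)
B = A + 2.00·(cos110°, sin110°) = (-0.6840, 1.8794)
|BD| = 11.8342
circle(B,6.00) ∩ circle(D,8.00): a=4.7341, h=3.6862
  candidates: C₊=(4.5754,4.7670) cross=43.624; C₋=(3.4046,-2.5119) cross=-43.624
  mode + wants cross > 0 → take C=(4.5754,4.7670) (cross=43.624)
ex = (C−B)/|BC| = (0.8766,0.4813); ey = (-0.4813,0.8766)
P = B + -1.00·ex + -1.18·ey = (-0.9927,0.3638)

-0.99 0.36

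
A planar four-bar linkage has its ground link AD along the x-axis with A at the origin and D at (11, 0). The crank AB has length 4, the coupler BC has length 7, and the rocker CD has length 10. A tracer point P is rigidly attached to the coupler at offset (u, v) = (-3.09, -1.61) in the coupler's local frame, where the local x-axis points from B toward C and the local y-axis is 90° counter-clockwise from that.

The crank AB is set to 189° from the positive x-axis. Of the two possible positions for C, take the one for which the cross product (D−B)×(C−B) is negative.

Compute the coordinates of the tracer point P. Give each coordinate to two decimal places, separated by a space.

-7.42 -0.36

A=(0,0), D=(11.00,0)
B = A + 4.00·(cos189°, sin189°) = (-3.9508, -0.6257)
|BD| = 14.9638
circle(B,7.00) ∩ circle(D,10.00): a=5.7778, h=3.9518
  candidates: C₊=(1.6568,3.5642) cross=59.134; C₋=(1.9873,-4.3325) cross=-59.134
  mode - wants cross < 0 → take C=(1.9873,-4.3325) (cross=-59.134)
ex = (C−B)/|BC| = (0.8483,-0.5295); ey = (0.5295,0.8483)
P = B + -3.09·ex + -1.61·ey = (-7.4245,-0.3552)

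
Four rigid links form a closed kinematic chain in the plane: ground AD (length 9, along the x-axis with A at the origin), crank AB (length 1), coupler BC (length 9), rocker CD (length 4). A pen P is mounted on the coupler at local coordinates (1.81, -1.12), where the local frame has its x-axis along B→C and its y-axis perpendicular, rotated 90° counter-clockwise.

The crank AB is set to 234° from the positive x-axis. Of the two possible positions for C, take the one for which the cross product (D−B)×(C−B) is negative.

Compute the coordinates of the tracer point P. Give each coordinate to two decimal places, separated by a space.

A=(0,0), D=(9.00,0)
B = A + 1.00·(cos234°, sin234°) = (-0.5878, -0.8090)
|BD| = 9.6219
circle(B,9.00) ∩ circle(D,4.00): a=8.1887, h=3.7344
  candidates: C₊=(7.2579,3.6007) cross=35.932; C₋=(7.8859,-3.8417) cross=-35.932
  mode - wants cross < 0 → take C=(7.8859,-3.8417) (cross=-35.932)
ex = (C−B)/|BC| = (0.9415,-0.3370); ey = (0.3370,0.9415)
P = B + 1.81·ex + -1.12·ey = (0.7390,-2.4734)

0.74 -2.47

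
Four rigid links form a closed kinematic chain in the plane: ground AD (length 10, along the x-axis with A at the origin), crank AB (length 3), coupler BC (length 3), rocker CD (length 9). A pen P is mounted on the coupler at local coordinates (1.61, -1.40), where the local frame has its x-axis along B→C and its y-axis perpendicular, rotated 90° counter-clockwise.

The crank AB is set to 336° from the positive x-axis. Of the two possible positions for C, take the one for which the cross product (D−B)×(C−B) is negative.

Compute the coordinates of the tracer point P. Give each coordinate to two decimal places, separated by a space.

0.99 -2.44

A=(0,0), D=(10.00,0)
B = A + 3.00·(cos336°, sin336°) = (2.7406, -1.2202)
|BD| = 7.3612
circle(B,3.00) ∩ circle(D,9.00): a=-1.2099, h=2.7452
  candidates: C₊=(1.0924,1.2865) cross=20.208; C₋=(2.0025,-4.1280) cross=-20.208
  mode - wants cross < 0 → take C=(2.0025,-4.1280) (cross=-20.208)
ex = (C−B)/|BC| = (-0.2460,-0.9693); ey = (0.9693,-0.2460)
P = B + 1.61·ex + -1.40·ey = (0.9875,-2.4363)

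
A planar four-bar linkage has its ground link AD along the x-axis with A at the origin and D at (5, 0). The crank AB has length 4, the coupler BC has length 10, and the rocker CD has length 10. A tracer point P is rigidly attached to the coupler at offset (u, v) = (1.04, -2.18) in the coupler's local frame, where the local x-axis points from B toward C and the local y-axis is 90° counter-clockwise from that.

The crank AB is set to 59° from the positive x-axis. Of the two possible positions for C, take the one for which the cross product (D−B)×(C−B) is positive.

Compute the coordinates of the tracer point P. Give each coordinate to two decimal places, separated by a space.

3.99 1.98

A=(0,0), D=(5.00,0)
B = A + 4.00·(cos59°, sin59°) = (2.0602, 3.4287)
|BD| = 4.5165
circle(B,10.00) ∩ circle(D,10.00): a=2.2582, h=9.7417
  candidates: C₊=(10.9255,8.0554) cross=43.998; C₋=(-3.8653,-4.6267) cross=-43.998
  mode + wants cross > 0 → take C=(10.9255,8.0554) (cross=43.998)
ex = (C−B)/|BC| = (0.8865,0.4627); ey = (-0.4627,0.8865)
P = B + 1.04·ex + -2.18·ey = (3.9908,1.9772)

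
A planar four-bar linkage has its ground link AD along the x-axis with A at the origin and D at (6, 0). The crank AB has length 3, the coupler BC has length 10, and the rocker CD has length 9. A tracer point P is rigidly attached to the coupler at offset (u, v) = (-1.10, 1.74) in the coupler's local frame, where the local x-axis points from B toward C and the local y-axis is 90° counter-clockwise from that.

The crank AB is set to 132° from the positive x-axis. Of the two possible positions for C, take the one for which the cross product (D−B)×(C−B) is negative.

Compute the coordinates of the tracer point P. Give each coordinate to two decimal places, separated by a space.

-0.65 3.78

A=(0,0), D=(6.00,0)
B = A + 3.00·(cos132°, sin132°) = (-2.0074, 2.2294)
|BD| = 8.3120
circle(B,10.00) ∩ circle(D,9.00): a=5.2989, h=8.4807
  candidates: C₊=(5.3720,8.9781) cross=70.491; C₋=(0.8227,-7.3617) cross=-70.491
  mode - wants cross < 0 → take C=(0.8227,-7.3617) (cross=-70.491)
ex = (C−B)/|BC| = (0.2830,-0.9591); ey = (0.9591,0.2830)
P = B + -1.10·ex + 1.74·ey = (-0.6498,3.7769)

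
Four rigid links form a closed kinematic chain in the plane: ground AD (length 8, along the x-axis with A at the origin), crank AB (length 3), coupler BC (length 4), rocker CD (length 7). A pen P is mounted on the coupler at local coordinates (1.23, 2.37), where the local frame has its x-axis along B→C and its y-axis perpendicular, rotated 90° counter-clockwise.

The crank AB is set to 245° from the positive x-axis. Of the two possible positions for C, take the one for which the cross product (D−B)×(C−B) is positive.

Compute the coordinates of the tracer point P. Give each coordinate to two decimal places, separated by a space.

-2.51 -0.35

A=(0,0), D=(8.00,0)
B = A + 3.00·(cos245°, sin245°) = (-1.2679, -2.7189)
|BD| = 9.6585
circle(B,4.00) ∩ circle(D,7.00): a=3.1209, h=2.5020
  candidates: C₊=(1.0225,0.5605) cross=24.166; C₋=(2.4311,-4.2412) cross=-24.166
  mode + wants cross > 0 → take C=(1.0225,0.5605) (cross=24.166)
ex = (C−B)/|BC| = (0.5726,0.8198); ey = (-0.8198,0.5726)
P = B + 1.23·ex + 2.37·ey = (-2.5066,-0.3535)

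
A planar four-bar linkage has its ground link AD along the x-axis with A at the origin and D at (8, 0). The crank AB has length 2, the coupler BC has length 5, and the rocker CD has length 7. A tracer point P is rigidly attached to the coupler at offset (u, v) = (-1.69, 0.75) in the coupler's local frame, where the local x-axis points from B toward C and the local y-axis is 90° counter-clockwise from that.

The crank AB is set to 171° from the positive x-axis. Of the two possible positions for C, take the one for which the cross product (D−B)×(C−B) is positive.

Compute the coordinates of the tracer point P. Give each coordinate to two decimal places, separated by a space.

-3.76 -0.17

A=(0,0), D=(8.00,0)
B = A + 2.00·(cos171°, sin171°) = (-1.9754, 0.3129)
|BD| = 9.9803
circle(B,5.00) ∩ circle(D,7.00): a=3.7878, h=3.2639
  candidates: C₊=(1.9128,3.4564) cross=32.574; C₋=(1.7082,-3.0681) cross=-32.574
  mode + wants cross > 0 → take C=(1.9128,3.4564) (cross=32.574)
ex = (C−B)/|BC| = (0.7776,0.6287); ey = (-0.6287,0.7776)
P = B + -1.69·ex + 0.75·ey = (-3.7611,-0.1664)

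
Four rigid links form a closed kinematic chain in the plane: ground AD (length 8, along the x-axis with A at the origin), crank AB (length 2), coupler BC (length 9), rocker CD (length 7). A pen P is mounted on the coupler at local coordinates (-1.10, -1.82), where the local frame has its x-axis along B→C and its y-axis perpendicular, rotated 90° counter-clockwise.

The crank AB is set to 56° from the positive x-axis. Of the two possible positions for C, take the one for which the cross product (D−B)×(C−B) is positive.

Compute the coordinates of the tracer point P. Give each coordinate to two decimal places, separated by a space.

1.31 -0.46

A=(0,0), D=(8.00,0)
B = A + 2.00·(cos56°, sin56°) = (1.1184, 1.6581)
|BD| = 7.0785
circle(B,9.00) ∩ circle(D,7.00): a=5.7996, h=6.8822
  candidates: C₊=(8.3687,6.9903) cross=48.716; C₋=(5.1446,-6.3911) cross=-48.716
  mode + wants cross > 0 → take C=(8.3687,6.9903) (cross=48.716)
ex = (C−B)/|BC| = (0.8056,0.5925); ey = (-0.5925,0.8056)
P = B + -1.10·ex + -1.82·ey = (1.3105,-0.4598)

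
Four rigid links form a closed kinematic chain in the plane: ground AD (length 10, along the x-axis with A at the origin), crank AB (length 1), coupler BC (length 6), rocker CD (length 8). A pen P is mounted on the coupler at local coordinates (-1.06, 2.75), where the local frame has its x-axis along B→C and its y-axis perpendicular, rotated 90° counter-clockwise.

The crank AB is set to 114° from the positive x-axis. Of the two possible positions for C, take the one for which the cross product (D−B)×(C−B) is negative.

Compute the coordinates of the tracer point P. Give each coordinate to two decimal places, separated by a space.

A=(0,0), D=(10.00,0)
B = A + 1.00·(cos114°, sin114°) = (-0.4067, 0.9135)
|BD| = 10.4468
circle(B,6.00) ∩ circle(D,8.00): a=3.8832, h=4.5739
  candidates: C₊=(3.8616,5.1303) cross=47.782; C₋=(3.0617,-3.9824) cross=-47.782
  mode - wants cross < 0 → take C=(3.0617,-3.9824) (cross=-47.782)
ex = (C−B)/|BC| = (0.5781,-0.8160); ey = (0.8160,0.5781)
P = B + -1.06·ex + 2.75·ey = (1.2245,3.3682)

1.22 3.37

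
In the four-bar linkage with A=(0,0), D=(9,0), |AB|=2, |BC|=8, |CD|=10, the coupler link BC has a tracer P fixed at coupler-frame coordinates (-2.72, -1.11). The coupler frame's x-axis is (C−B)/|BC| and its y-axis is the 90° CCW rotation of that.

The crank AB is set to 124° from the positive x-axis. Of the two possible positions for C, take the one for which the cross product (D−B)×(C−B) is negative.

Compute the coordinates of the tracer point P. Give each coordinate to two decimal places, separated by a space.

A=(0,0), D=(9.00,0)
B = A + 2.00·(cos124°, sin124°) = (-1.1184, 1.6581)
|BD| = 10.2533
circle(B,8.00) ∩ circle(D,10.00): a=3.3711, h=7.2550
  candidates: C₊=(3.3816,8.2725) cross=74.388; C₋=(1.0352,-6.0466) cross=-74.388
  mode - wants cross < 0 → take C=(1.0352,-6.0466) (cross=-74.388)
ex = (C−B)/|BC| = (0.2692,-0.9631); ey = (0.9631,0.2692)
P = B + -2.72·ex + -1.11·ey = (-2.9196,3.9789)

-2.92 3.98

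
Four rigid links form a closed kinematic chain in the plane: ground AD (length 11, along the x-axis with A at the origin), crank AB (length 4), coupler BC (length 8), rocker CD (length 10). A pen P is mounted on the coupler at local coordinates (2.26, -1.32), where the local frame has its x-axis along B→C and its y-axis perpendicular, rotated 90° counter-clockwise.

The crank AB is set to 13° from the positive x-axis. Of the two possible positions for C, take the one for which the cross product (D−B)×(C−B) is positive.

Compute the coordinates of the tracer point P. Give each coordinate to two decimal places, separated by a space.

5.75 2.75

A=(0,0), D=(11.00,0)
B = A + 4.00·(cos13°, sin13°) = (3.8975, 0.8998)
|BD| = 7.1593
circle(B,8.00) ∩ circle(D,10.00): a=1.0654, h=7.9287
  candidates: C₊=(5.9510,8.6318) cross=56.764; C₋=(3.9580,-7.1000) cross=-56.764
  mode + wants cross > 0 → take C=(5.9510,8.6318) (cross=56.764)
ex = (C−B)/|BC| = (0.2567,0.9665); ey = (-0.9665,0.2567)
P = B + 2.26·ex + -1.32·ey = (5.7534,2.7453)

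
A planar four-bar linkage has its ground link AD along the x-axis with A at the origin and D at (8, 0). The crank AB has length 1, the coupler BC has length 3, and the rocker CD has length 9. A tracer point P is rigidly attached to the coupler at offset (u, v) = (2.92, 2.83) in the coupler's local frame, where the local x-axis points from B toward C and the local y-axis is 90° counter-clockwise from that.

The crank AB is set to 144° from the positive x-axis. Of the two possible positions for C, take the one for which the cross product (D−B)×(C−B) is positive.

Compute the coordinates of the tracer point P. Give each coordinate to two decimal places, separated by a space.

A=(0,0), D=(8.00,0)
B = A + 1.00·(cos144°, sin144°) = (-0.8090, 0.5878)
|BD| = 8.8286
circle(B,3.00) ∩ circle(D,9.00): a=0.3366, h=2.9811
  candidates: C₊=(-0.2746,3.5398) cross=26.319; C₋=(-0.6716,-2.4091) cross=-26.319
  mode + wants cross > 0 → take C=(-0.2746,3.5398) (cross=26.319)
ex = (C−B)/|BC| = (0.1781,0.9840); ey = (-0.9840,0.1781)
P = B + 2.92·ex + 2.83·ey = (-3.0736,3.9652)

-3.07 3.97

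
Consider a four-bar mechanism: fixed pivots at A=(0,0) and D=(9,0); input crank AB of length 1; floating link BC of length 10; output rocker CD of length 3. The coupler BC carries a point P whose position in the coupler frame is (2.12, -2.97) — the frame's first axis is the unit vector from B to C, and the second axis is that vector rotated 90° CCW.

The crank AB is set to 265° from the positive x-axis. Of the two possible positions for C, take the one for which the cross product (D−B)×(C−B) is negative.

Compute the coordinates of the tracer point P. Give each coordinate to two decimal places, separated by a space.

A=(0,0), D=(9.00,0)
B = A + 1.00·(cos265°, sin265°) = (-0.0872, -0.9962)
|BD| = 9.1416
circle(B,10.00) ∩ circle(D,3.00): a=9.5480, h=2.9723
  candidates: C₊=(9.0801,2.9989) cross=27.172; C₋=(9.7279,-2.9103) cross=-27.172
  mode - wants cross < 0 → take C=(9.7279,-2.9103) (cross=-27.172)
ex = (C−B)/|BC| = (0.9815,-0.1914); ey = (0.1914,0.9815)
P = B + 2.12·ex + -2.97·ey = (1.4251,-4.3171)

1.43 -4.32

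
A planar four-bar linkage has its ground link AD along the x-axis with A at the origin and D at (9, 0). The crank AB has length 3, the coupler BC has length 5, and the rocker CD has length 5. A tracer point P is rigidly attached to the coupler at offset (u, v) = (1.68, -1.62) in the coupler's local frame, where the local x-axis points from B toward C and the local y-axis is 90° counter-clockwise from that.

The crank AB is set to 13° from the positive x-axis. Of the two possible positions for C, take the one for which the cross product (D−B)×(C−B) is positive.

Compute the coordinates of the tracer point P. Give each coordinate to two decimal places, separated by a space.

A=(0,0), D=(9.00,0)
B = A + 3.00·(cos13°, sin13°) = (2.9231, 0.6749)
|BD| = 6.1142
circle(B,5.00) ∩ circle(D,5.00): a=3.0571, h=3.9565
  candidates: C₊=(6.3983,4.2698) cross=24.191; C₋=(5.5249,-3.5949) cross=-24.191
  mode + wants cross > 0 → take C=(6.3983,4.2698) (cross=24.191)
ex = (C−B)/|BC| = (0.6950,0.7190); ey = (-0.7190,0.6950)
P = B + 1.68·ex + -1.62·ey = (5.2555,0.7568)

5.26 0.76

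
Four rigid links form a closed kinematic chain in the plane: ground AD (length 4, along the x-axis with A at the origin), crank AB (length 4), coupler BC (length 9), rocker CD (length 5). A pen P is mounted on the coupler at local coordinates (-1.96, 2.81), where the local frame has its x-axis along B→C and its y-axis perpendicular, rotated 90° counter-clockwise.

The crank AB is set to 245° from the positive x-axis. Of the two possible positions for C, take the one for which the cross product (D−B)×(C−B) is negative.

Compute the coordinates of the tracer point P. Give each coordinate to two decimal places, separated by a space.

-3.61 -0.79

A=(0,0), D=(4.00,0)
B = A + 4.00·(cos245°, sin245°) = (-1.6905, -3.6252)
|BD| = 6.7471
circle(B,9.00) ∩ circle(D,5.00): a=7.5235, h=4.9394
  candidates: C₊=(2.0008,4.5829) cross=33.327; C₋=(7.3087,-3.7487) cross=-33.327
  mode - wants cross < 0 → take C=(7.3087,-3.7487) (cross=-33.327)
ex = (C−B)/|BC| = (0.9999,-0.0137); ey = (0.0137,0.9999)
P = B + -1.96·ex + 2.81·ey = (-3.6117,-0.7886)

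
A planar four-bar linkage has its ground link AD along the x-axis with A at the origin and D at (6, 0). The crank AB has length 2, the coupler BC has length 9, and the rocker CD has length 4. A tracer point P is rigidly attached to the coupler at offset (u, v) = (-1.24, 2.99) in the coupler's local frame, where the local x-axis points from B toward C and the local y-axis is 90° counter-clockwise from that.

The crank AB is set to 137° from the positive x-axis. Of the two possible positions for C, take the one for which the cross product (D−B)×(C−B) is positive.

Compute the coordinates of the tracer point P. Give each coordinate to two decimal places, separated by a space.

A=(0,0), D=(6.00,0)
B = A + 2.00·(cos137°, sin137°) = (-1.4627, 1.3640)
|BD| = 7.5863
circle(B,9.00) ∩ circle(D,4.00): a=8.0772, h=3.9698
  candidates: C₊=(7.1966,3.8168) cross=30.116; C₋=(5.7691,-3.9933) cross=-30.116
  mode + wants cross > 0 → take C=(7.1966,3.8168) (cross=30.116)
ex = (C−B)/|BC| = (0.9621,0.2725); ey = (-0.2725,0.9621)
P = B + -1.24·ex + 2.99·ey = (-3.4707,3.9029)

-3.47 3.90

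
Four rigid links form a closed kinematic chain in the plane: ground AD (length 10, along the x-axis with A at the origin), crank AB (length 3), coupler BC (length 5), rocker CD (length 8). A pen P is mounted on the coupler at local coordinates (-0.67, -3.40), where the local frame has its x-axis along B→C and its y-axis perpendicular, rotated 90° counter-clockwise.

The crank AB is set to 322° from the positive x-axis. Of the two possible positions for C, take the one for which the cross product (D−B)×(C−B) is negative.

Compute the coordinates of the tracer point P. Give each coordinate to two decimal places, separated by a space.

A=(0,0), D=(10.00,0)
B = A + 3.00·(cos322°, sin322°) = (2.3640, -1.8470)
|BD| = 7.8562
circle(B,5.00) ∩ circle(D,8.00): a=1.4460, h=4.7864
  candidates: C₊=(2.6442,3.1452) cross=37.602; C₋=(4.8947,-6.1592) cross=-37.602
  mode - wants cross < 0 → take C=(4.8947,-6.1592) (cross=-37.602)
ex = (C−B)/|BC| = (0.5061,-0.8625); ey = (0.8625,0.5061)
P = B + -0.67·ex + -3.40·ey = (-0.9074,-2.9900)

-0.91 -2.99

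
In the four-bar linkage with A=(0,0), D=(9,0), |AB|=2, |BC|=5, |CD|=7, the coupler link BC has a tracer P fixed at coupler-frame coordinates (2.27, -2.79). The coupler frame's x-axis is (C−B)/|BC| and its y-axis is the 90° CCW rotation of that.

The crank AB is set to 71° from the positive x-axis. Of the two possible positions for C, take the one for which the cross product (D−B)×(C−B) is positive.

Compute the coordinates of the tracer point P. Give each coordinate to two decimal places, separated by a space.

A=(0,0), D=(9.00,0)
B = A + 2.00·(cos71°, sin71°) = (0.6511, 1.8910)
|BD| = 8.5603
circle(B,5.00) ∩ circle(D,7.00): a=2.8784, h=4.0884
  candidates: C₊=(4.3615,5.2426) cross=34.998; C₋=(2.5552,-2.7322) cross=-34.998
  mode + wants cross > 0 → take C=(4.3615,5.2426) (cross=34.998)
ex = (C−B)/|BC| = (0.7421,0.6703); ey = (-0.6703,0.7421)
P = B + 2.27·ex + -2.79·ey = (4.2058,1.3422)

4.21 1.34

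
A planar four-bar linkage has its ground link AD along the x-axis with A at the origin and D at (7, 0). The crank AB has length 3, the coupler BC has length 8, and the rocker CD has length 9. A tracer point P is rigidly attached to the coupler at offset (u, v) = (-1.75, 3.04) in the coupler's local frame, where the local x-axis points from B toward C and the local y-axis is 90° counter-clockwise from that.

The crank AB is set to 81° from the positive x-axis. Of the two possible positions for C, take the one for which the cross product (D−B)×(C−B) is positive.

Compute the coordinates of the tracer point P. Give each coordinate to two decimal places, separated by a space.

A=(0,0), D=(7.00,0)
B = A + 3.00·(cos81°, sin81°) = (0.4693, 2.9631)
|BD| = 7.1715
circle(B,8.00) ∩ circle(D,9.00): a=2.4005, h=7.6314
  candidates: C₊=(5.8084,8.9208) cross=54.728; C₋=(-0.4978,-4.9783) cross=-54.728
  mode + wants cross > 0 → take C=(5.8084,8.9208) (cross=54.728)
ex = (C−B)/|BC| = (0.6674,0.7447); ey = (-0.7447,0.6674)
P = B + -1.75·ex + 3.04·ey = (-2.9625,3.6887)

-2.96 3.69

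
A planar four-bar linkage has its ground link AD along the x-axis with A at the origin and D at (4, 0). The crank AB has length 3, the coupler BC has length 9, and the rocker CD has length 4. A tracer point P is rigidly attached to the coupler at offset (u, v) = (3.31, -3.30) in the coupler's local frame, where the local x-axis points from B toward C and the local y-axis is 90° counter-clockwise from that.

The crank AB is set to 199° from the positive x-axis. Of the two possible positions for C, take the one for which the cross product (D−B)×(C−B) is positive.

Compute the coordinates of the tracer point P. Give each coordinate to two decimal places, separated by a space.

1.74 -1.93

A=(0,0), D=(4.00,0)
B = A + 3.00·(cos199°, sin199°) = (-2.8366, -0.9767)
|BD| = 6.9060
circle(B,9.00) ∩ circle(D,4.00): a=8.1591, h=3.7987
  candidates: C₊=(4.7033,3.9377) cross=26.233; C₋=(5.7777,-3.5832) cross=-26.233
  mode + wants cross > 0 → take C=(4.7033,3.9377) (cross=26.233)
ex = (C−B)/|BC| = (0.8378,0.5460); ey = (-0.5460,0.8378)
P = B + 3.31·ex + -3.30·ey = (1.7384,-1.9339)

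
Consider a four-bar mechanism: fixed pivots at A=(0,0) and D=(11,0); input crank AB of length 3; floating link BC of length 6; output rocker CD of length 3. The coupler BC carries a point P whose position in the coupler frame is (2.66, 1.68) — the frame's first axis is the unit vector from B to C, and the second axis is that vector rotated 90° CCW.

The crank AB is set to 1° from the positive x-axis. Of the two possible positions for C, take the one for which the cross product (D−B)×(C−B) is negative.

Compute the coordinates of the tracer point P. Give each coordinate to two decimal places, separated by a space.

6.06 0.78

A=(0,0), D=(11.00,0)
B = A + 3.00·(cos1°, sin1°) = (2.9995, 0.0524)
|BD| = 8.0006
circle(B,6.00) ∩ circle(D,3.00): a=5.6877, h=1.9106
  candidates: C₊=(8.6996,1.9257) cross=15.286; C₋=(8.6746,-1.8954) cross=-15.286
  mode - wants cross < 0 → take C=(8.6746,-1.8954) (cross=-15.286)
ex = (C−B)/|BC| = (0.9458,-0.3246); ey = (0.3246,0.9458)
P = B + 2.66·ex + 1.68·ey = (6.0609,0.7779)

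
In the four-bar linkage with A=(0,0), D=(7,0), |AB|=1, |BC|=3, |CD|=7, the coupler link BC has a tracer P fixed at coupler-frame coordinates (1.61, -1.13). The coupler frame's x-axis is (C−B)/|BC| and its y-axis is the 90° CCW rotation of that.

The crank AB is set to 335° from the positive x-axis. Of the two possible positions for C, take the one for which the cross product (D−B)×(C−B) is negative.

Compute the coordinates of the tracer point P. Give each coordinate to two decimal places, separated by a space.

-0.23 -2.03

A=(0,0), D=(7.00,0)
B = A + 1.00·(cos335°, sin335°) = (0.9063, -0.4226)
|BD| = 6.1083
circle(B,3.00) ∩ circle(D,7.00): a=-0.2201, h=2.9919
  candidates: C₊=(0.4798,2.5469) cross=18.276; C₋=(0.8938,-3.4226) cross=-18.276
  mode - wants cross < 0 → take C=(0.8938,-3.4226) (cross=-18.276)
ex = (C−B)/|BC| = (-0.0042,-1.0000); ey = (1.0000,-0.0042)
P = B + 1.61·ex + -1.13·ey = (-0.2304,-2.0279)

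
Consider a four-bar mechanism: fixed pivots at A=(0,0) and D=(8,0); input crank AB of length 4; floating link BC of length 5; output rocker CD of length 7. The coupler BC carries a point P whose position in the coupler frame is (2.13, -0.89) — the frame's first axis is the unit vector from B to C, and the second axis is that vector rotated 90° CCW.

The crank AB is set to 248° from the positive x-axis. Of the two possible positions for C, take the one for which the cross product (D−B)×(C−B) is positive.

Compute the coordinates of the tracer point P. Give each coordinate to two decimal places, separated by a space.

A=(0,0), D=(8.00,0)
B = A + 4.00·(cos248°, sin248°) = (-1.4984, -3.7087)
|BD| = 10.1968
circle(B,5.00) ∩ circle(D,7.00): a=3.9216, h=3.1018
  candidates: C₊=(1.0264,0.6070) cross=31.629; C₋=(3.2827,-5.1718) cross=-31.629
  mode + wants cross > 0 → take C=(1.0264,0.6070) (cross=31.629)
ex = (C−B)/|BC| = (0.5050,0.8631); ey = (-0.8631,0.5050)
P = B + 2.13·ex + -0.89·ey = (0.3453,-2.3197)

0.35 -2.32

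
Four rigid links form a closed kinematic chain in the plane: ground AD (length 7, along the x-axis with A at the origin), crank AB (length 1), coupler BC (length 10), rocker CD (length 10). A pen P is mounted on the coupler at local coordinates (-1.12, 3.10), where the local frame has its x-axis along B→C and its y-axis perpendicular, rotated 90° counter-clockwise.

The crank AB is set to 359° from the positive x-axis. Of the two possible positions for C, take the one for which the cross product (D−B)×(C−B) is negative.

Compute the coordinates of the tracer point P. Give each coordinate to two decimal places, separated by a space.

A=(0,0), D=(7.00,0)
B = A + 1.00·(cos359°, sin359°) = (0.9998, -0.0175)
|BD| = 6.0002
circle(B,10.00) ∩ circle(D,10.00): a=3.0001, h=9.5394
  candidates: C₊=(3.9722,9.5306) cross=57.238; C₋=(4.0277,-9.5480) cross=-57.238
  mode - wants cross < 0 → take C=(4.0277,-9.5480) (cross=-57.238)
ex = (C−B)/|BC| = (0.3028,-0.9531); ey = (0.9531,0.3028)
P = B + -1.12·ex + 3.10·ey = (3.6152,1.9886)

3.62 1.99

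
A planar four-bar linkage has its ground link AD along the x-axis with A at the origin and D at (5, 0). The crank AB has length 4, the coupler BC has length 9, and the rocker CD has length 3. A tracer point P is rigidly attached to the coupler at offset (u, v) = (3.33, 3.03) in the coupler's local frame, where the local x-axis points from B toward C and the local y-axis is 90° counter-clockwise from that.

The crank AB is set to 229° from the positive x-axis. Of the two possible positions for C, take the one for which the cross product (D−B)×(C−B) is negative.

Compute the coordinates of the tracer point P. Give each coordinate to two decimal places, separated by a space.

A=(0,0), D=(5.00,0)
B = A + 4.00·(cos229°, sin229°) = (-2.6242, -3.0188)
|BD| = 8.2001
circle(B,9.00) ∩ circle(D,3.00): a=8.4902, h=2.9859
  candidates: C₊=(4.1705,2.8830) cross=24.485; C₋=(6.3690,-2.6694) cross=-24.485
  mode - wants cross < 0 → take C=(6.3690,-2.6694) (cross=-24.485)
ex = (C−B)/|BC| = (0.9992,0.0388); ey = (-0.0388,0.9992)
P = B + 3.33·ex + 3.03·ey = (0.5856,0.1382)

0.59 0.14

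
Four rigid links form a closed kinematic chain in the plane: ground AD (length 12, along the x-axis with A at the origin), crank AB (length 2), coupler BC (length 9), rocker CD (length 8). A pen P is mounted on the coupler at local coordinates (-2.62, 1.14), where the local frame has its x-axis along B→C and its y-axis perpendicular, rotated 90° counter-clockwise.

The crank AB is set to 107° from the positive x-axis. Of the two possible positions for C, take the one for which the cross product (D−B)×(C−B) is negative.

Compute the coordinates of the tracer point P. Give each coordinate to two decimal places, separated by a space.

-1.53 4.61

A=(0,0), D=(12.00,0)
B = A + 2.00·(cos107°, sin107°) = (-0.5847, 1.9126)
|BD| = 12.7293
circle(B,9.00) ∩ circle(D,8.00): a=7.0324, h=5.6166
  candidates: C₊=(7.2117,6.4088) cross=71.494; C₋=(5.5239,-4.6968) cross=-71.494
  mode - wants cross < 0 → take C=(5.5239,-4.6968) (cross=-71.494)
ex = (C−B)/|BC| = (0.6787,-0.7344); ey = (0.7344,0.6787)
P = B + -2.62·ex + 1.14·ey = (-1.5258,4.6104)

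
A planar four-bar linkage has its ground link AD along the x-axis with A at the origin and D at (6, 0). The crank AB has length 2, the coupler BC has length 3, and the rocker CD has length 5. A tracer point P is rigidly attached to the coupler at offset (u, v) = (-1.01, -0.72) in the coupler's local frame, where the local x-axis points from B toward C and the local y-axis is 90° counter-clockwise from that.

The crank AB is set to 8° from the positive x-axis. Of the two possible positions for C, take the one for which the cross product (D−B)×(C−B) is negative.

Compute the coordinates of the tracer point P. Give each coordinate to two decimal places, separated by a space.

1.32 1.33

A=(0,0), D=(6.00,0)
B = A + 2.00·(cos8°, sin8°) = (1.9805, 0.2783)
|BD| = 4.0291
circle(B,3.00) ∩ circle(D,5.00): a=0.0290, h=2.9999
  candidates: C₊=(2.2167,3.2690) cross=12.087; C₋=(1.8022,-2.7163) cross=-12.087
  mode - wants cross < 0 → take C=(1.8022,-2.7163) (cross=-12.087)
ex = (C−B)/|BC| = (-0.0594,-0.9982); ey = (0.9982,-0.0594)
P = B + -1.01·ex + -0.72·ey = (1.3218,1.3294)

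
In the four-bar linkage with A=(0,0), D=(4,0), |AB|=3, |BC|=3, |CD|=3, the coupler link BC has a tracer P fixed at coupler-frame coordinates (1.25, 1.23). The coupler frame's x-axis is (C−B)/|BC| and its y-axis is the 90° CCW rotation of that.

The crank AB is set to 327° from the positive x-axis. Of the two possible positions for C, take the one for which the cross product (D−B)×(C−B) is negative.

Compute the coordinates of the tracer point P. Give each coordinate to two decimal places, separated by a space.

4.12 -0.92

A=(0,0), D=(4.00,0)
B = A + 3.00·(cos327°, sin327°) = (2.5160, -1.6339)
|BD| = 2.2072
circle(B,3.00) ∩ circle(D,3.00): a=1.1036, h=2.7896
  candidates: C₊=(1.1930,1.0586) cross=6.157; C₋=(5.3230,-2.6925) cross=-6.157
  mode - wants cross < 0 → take C=(5.3230,-2.6925) (cross=-6.157)
ex = (C−B)/|BC| = (0.9357,-0.3529); ey = (0.3529,0.9357)
P = B + 1.25·ex + 1.23·ey = (4.1196,-0.9241)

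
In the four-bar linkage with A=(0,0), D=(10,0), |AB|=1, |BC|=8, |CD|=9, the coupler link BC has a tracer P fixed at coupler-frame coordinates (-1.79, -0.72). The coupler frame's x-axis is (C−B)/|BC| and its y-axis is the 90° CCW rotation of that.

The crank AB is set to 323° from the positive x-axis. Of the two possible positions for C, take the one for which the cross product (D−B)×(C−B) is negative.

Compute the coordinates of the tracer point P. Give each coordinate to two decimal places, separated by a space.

A=(0,0), D=(10.00,0)
B = A + 1.00·(cos323°, sin323°) = (0.7986, -0.6018)
|BD| = 9.2210
circle(B,8.00) ∩ circle(D,9.00): a=3.6887, h=7.0988
  candidates: C₊=(4.0162,6.7226) cross=65.459; C₋=(4.9428,-7.4448) cross=-65.459
  mode - wants cross < 0 → take C=(4.9428,-7.4448) (cross=-65.459)
ex = (C−B)/|BC| = (0.5180,-0.8554); ey = (0.8554,0.5180)
P = B + -1.79·ex + -0.72·ey = (-0.7445,0.5563)

-0.74 0.56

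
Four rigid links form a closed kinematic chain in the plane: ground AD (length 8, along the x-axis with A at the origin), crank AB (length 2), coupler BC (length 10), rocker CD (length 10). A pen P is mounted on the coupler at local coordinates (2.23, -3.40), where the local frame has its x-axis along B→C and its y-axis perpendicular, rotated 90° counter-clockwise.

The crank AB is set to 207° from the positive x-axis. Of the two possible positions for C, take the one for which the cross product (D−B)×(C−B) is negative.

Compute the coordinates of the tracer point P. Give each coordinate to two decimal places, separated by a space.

-3.31 -4.68

A=(0,0), D=(8.00,0)
B = A + 2.00·(cos207°, sin207°) = (-1.7820, -0.9080)
|BD| = 9.8241
circle(B,10.00) ∩ circle(D,10.00): a=4.9120, h=8.7105
  candidates: C₊=(2.3039,8.2192) cross=85.572; C₋=(3.9140,-9.1272) cross=-85.572
  mode - wants cross < 0 → take C=(3.9140,-9.1272) (cross=-85.572)
ex = (C−B)/|BC| = (0.5696,-0.8219); ey = (0.8219,0.5696)
P = B + 2.23·ex + -3.40·ey = (-3.3063,-4.6775)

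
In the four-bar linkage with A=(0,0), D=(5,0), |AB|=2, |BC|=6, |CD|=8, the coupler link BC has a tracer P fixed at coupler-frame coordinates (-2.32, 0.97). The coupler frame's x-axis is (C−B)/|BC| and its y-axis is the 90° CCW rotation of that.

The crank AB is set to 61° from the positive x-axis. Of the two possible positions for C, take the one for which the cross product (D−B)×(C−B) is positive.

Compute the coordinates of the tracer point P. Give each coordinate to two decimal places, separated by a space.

-0.53 -0.27

A=(0,0), D=(5.00,0)
B = A + 2.00·(cos61°, sin61°) = (0.9696, 1.7492)
|BD| = 4.3936
circle(B,6.00) ∩ circle(D,8.00): a=-0.9896, h=5.9178
  candidates: C₊=(2.4179,7.5718) cross=26.001; C₋=(-2.2943,-3.2853) cross=-26.001
  mode + wants cross > 0 → take C=(2.4179,7.5718) (cross=26.001)
ex = (C−B)/|BC| = (0.2414,0.9704); ey = (-0.9704,0.2414)
P = B + -2.32·ex + 0.97·ey = (-0.5317,-0.2680)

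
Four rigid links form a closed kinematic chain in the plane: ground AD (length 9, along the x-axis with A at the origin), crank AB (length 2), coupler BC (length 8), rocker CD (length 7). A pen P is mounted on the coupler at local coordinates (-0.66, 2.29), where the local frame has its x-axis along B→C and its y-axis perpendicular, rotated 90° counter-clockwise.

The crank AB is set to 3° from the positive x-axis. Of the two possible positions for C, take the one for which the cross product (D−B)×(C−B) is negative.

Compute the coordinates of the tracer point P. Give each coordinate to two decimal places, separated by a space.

3.53 1.93

A=(0,0), D=(9.00,0)
B = A + 2.00·(cos3°, sin3°) = (1.9973, 0.1047)
|BD| = 7.0035
circle(B,8.00) ∩ circle(D,7.00): a=4.5727, h=6.5644
  candidates: C₊=(6.6675,6.6000) cross=45.974; C₋=(6.4713,-6.5273) cross=-45.974
  mode - wants cross < 0 → take C=(6.4713,-6.5273) (cross=-45.974)
ex = (C−B)/|BC| = (0.5593,-0.8290); ey = (0.8290,0.5593)
P = B + -0.66·ex + 2.29·ey = (3.5266,1.9325)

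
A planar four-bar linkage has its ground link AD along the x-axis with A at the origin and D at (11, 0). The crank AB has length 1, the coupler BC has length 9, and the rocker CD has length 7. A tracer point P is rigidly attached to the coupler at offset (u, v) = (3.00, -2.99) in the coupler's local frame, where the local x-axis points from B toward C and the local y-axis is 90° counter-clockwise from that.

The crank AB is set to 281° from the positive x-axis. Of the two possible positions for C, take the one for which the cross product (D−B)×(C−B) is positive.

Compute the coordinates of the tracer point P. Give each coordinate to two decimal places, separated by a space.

A=(0,0), D=(11.00,0)
B = A + 1.00·(cos281°, sin281°) = (0.1908, -0.9816)
|BD| = 10.8537
circle(B,9.00) ∩ circle(D,7.00): a=6.9010, h=5.7772
  candidates: C₊=(6.5410,5.3961) cross=62.704; C₋=(7.5860,-6.1110) cross=-62.704
  mode + wants cross > 0 → take C=(6.5410,5.3961) (cross=62.704)
ex = (C−B)/|BC| = (0.7056,0.7086); ey = (-0.7086,0.7056)
P = B + 3.00·ex + -2.99·ey = (4.4264,-0.9654)

4.43 -0.97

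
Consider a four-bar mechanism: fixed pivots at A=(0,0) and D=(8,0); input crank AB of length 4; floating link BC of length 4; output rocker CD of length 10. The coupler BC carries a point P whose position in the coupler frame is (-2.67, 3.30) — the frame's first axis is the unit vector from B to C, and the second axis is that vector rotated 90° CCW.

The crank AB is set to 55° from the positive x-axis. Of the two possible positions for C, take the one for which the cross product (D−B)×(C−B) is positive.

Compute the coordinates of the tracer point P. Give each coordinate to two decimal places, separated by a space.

0.16 -0.39

A=(0,0), D=(8.00,0)
B = A + 4.00·(cos55°, sin55°) = (2.2943, 3.2766)
|BD| = 6.5796
circle(B,4.00) ∩ circle(D,10.00): a=-3.0936, h=2.5357
  candidates: C₊=(0.8744,7.0161) cross=16.684; C₋=(-1.6511,2.6183) cross=-16.684
  mode + wants cross > 0 → take C=(0.8744,7.0161) (cross=16.684)
ex = (C−B)/|BC| = (-0.3550,0.9349); ey = (-0.9349,-0.3550)
P = B + -2.67·ex + 3.30·ey = (0.1570,-0.3909)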